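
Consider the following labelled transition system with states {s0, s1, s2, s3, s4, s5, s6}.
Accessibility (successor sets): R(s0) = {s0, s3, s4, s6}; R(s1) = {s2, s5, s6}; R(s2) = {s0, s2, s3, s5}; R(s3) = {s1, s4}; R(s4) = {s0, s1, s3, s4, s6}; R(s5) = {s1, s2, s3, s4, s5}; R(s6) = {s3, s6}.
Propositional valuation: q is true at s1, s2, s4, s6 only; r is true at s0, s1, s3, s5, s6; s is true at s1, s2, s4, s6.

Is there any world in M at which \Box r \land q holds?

Recall that \Box ψ holds at a world iff ψ holds at every accessible world, and \Diamond ψ holds iff ψ holds at some accessible world.
Let φ = \Box r \land q. Evaluate φ at each world:
  s0 (successors {s0, s3, s4, s6}): φ is false.
  s1 (successors {s2, s5, s6}): φ is false.
  s2 (successors {s0, s2, s3, s5}): φ is false.
  s3 (successors {s1, s4}): φ is false.
  s4 (successors {s0, s1, s3, s4, s6}): φ is false.
  s5 (successors {s1, s2, s3, s4, s5}): φ is false.
  s6 (successors {s3, s6}): φ is true.
Detail at s6 (witness):
  At s6: \Box r is true, q is true, so \Box r \land q is true.
    At s6: \Box r requires r at every successor {s3, s6}.
      At s3: r is true.
      At s6: r is true.
    So \Box r is true at s6.

Yes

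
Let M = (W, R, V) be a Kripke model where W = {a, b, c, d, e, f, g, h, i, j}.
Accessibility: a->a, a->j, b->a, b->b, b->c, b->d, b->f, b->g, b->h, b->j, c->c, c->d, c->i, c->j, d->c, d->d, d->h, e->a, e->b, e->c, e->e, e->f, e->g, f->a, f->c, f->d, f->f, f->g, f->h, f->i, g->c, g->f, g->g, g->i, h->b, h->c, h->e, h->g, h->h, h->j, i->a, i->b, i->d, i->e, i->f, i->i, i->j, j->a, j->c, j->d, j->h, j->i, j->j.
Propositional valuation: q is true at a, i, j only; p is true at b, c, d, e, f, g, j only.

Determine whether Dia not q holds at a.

No

At a: Dia not q requires not q at some successor in {a, j}.
  At a: not q is false.
  At j: not q is false.
So Dia not q is false at a.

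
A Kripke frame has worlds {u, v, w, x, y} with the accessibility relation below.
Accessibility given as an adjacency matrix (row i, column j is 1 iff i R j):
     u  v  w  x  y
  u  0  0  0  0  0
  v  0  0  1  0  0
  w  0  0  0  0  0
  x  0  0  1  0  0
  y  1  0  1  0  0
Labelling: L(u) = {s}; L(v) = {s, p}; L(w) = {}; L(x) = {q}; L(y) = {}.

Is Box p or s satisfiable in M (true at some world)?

Let φ = Box p or s. Evaluate φ at each world:
  u (successors ∅): φ is true.
  v (successors {w}): φ is true.
  w (successors ∅): φ is true.
  x (successors {w}): φ is false.
  y (successors {u, w}): φ is false.
Detail at u (witness):
  At u: Box p is true, s is true, so Box p or s is true.
    At u: no accessible worlds, so Box p holds vacuously.

Yes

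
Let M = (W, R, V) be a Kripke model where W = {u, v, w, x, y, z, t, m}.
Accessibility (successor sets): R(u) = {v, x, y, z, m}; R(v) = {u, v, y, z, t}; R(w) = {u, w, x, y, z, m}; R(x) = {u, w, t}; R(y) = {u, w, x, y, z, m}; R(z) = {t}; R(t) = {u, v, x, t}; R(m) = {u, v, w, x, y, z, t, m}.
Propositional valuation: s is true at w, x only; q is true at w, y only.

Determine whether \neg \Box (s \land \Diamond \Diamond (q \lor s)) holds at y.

Recall that \Box ψ holds at a world iff ψ holds at every accessible world, and \Diamond ψ holds iff ψ holds at some accessible world.
At y: \Box (s \land \Diamond \Diamond (q \lor s)) is false, so \neg \Box (s \land \Diamond \Diamond (q \lor s)) is true.
  At y: \Box (s \land \Diamond \Diamond (q \lor s)) requires s \land \Diamond \Diamond (q \lor s) at every successor {u, w, x, y, z, m}.
    s \land \Diamond \Diamond (q \lor s) fails at u, so \Box (s \land \Diamond \Diamond (q \lor s)) is false at y.
      At u: s is false, \Diamond \Diamond (q \lor s) is true, so s \land \Diamond \Diamond (q \lor s) is false.

Yes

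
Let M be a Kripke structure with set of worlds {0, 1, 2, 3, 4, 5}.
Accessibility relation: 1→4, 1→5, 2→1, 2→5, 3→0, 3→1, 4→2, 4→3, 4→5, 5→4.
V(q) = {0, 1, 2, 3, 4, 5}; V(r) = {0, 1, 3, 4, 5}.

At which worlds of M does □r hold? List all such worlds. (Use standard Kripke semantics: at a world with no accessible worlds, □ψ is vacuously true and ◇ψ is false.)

0, 1, 2, 3, 5

Let φ = □r. Evaluate φ at each world:
  0 (successors ∅): φ is true.
  1 (successors {4, 5}): φ is true.
  2 (successors {1, 5}): φ is true.
  3 (successors {0, 1}): φ is true.
  4 (successors {2, 3, 5}): φ is false.
  5 (successors {4}): φ is true.
For instance, at 1:
  At 1: □r requires r at every successor {4, 5}.
    At 4: r is true.
    At 5: r is true.
  So □r is true at 1.
Satisfying worlds: {0, 1, 2, 3, 5}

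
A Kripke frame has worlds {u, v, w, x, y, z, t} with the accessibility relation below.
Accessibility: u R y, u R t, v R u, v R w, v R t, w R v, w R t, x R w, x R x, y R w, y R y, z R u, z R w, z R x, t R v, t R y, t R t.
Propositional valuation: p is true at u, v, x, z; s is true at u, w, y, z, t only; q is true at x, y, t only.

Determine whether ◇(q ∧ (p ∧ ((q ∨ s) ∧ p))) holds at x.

At x: ◇(q ∧ (p ∧ ((q ∨ s) ∧ p))) requires q ∧ (p ∧ ((q ∨ s) ∧ p)) at some successor in {w, x}.
  q ∧ (p ∧ ((q ∨ s) ∧ p)) holds at x, so ◇(q ∧ (p ∧ ((q ∨ s) ∧ p))) is true at x.

Yes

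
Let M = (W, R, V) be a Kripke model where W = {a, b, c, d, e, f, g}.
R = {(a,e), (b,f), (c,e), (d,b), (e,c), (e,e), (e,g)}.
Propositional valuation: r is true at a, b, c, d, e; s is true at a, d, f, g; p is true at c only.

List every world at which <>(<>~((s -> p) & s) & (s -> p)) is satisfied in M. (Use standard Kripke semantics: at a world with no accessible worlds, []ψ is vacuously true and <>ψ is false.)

Recall that <>ψ holds at a world iff ψ holds at some accessible world.
Let φ = <>(<>~((s -> p) & s) & (s -> p)). Evaluate φ at each world:
  a (successors {e}): φ is true.
  b (successors {f}): φ is false.
  c (successors {e}): φ is true.
  d (successors {b}): φ is true.
  e (successors {c, e, g}): φ is true.
  f (successors ∅): φ is false.
  g (successors ∅): φ is false.
For instance, at d:
  At d: <>(<>~((s -> p) & s) & (s -> p)) requires <>~((s -> p) & s) & (s -> p) at some successor in {b}.
    <>~((s -> p) & s) & (s -> p) holds at b, so <>(<>~((s -> p) & s) & (s -> p)) is true at d.
      At b: <>~((s -> p) & s) is true, s -> p is true, so <>~((s -> p) & s) & (s -> p) is true.
Satisfying worlds: {a, c, d, e}

a, c, d, e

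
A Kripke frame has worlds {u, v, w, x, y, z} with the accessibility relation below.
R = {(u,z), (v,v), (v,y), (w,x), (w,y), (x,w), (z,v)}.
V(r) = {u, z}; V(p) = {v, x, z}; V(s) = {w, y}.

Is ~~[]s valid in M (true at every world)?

No

Recall that []ψ holds at a world iff ψ holds at every accessible world, and <>ψ holds iff ψ holds at some accessible world.
Let φ = ~~[]s. Evaluate φ at each world:
  u (successors {z}): φ is false.
  v (successors {v, y}): φ is false.
  w (successors {x, y}): φ is false.
  x (successors {w}): φ is true.
  y (successors ∅): φ is true.
  z (successors {v}): φ is false.
Detail at u (counterexample):
  At u: ~[]s is true, so ~~[]s is false.
    At u: []s is false, so ~[]s is true.
      At u: []s requires s at every successor {z}.
        s fails at z, so []s is false at u.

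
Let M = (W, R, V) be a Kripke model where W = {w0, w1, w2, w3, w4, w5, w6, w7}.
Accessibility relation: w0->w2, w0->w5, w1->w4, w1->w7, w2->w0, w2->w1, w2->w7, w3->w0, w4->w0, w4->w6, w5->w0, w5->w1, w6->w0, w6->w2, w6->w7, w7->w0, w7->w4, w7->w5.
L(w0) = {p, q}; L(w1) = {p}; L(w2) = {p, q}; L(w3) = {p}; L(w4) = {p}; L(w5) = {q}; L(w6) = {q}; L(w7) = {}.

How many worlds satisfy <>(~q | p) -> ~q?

4

Let φ = <>(~q | p) -> ~q. Evaluate φ at each world:
  w0 (successors {w2, w5}): φ is false.
  w1 (successors {w4, w7}): φ is true.
  w2 (successors {w0, w1, w7}): φ is false.
  w3 (successors {w0}): φ is true.
  w4 (successors {w0, w6}): φ is true.
  w5 (successors {w0, w1}): φ is false.
  w6 (successors {w0, w2, w7}): φ is false.
  w7 (successors {w0, w4, w5}): φ is true.
For instance, at w6:
  At w6: <>(~q | p) is true, ~q is false, so <>(~q | p) -> ~q is false.
    At w6: <>(~q | p) requires ~q | p at some successor in {w0, w2, w7}.
      ~q | p holds at w0, so <>(~q | p) is true at w6.
Satisfying worlds: {w1, w3, w4, w7}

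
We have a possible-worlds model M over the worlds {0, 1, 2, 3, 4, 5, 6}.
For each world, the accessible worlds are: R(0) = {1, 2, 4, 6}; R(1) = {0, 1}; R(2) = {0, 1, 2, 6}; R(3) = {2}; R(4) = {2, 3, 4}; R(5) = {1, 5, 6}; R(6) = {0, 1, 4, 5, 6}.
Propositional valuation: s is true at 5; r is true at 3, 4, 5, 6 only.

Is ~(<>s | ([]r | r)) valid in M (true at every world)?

No

Recall that []ψ holds at a world iff ψ holds at every accessible world, and <>ψ holds iff ψ holds at some accessible world.
Let φ = ~(<>s | ([]r | r)). Evaluate φ at each world:
  0 (successors {1, 2, 4, 6}): φ is true.
  1 (successors {0, 1}): φ is true.
  2 (successors {0, 1, 2, 6}): φ is true.
  3 (successors {2}): φ is false.
  4 (successors {2, 3, 4}): φ is false.
  5 (successors {1, 5, 6}): φ is false.
  6 (successors {0, 1, 4, 5, 6}): φ is false.
Detail at 3 (counterexample):
  At 3: <>s | ([]r | r) is true, so ~(<>s | ([]r | r)) is false.
    At 3: <>s is false, []r | r is true, so <>s | ([]r | r) is true.
      At 3: <>s requires s at some successor in {2}.
        At 2: s is false.
      So <>s is false at 3.
      At 3: []r is false, r is true, so []r | r is true.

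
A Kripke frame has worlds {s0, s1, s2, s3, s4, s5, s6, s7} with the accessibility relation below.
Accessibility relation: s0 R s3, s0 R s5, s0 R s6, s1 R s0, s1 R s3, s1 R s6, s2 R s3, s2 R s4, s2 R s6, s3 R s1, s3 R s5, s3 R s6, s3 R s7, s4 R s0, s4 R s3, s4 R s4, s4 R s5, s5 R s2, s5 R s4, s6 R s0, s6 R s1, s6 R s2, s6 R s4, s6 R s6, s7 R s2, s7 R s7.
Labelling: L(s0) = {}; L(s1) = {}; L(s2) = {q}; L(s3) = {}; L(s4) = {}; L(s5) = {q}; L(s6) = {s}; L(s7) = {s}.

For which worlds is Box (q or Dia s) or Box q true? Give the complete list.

Let φ = Box (q or Dia s) or Box q. Evaluate φ at each world:
  s0 (successors {s3, s5, s6}): φ is true.
  s1 (successors {s0, s3, s6}): φ is true.
  s2 (successors {s3, s4, s6}): φ is false.
  s3 (successors {s1, s5, s6, s7}): φ is true.
  s4 (successors {s0, s3, s4, s5}): φ is false.
  s5 (successors {s2, s4}): φ is false.
  s6 (successors {s0, s1, s2, s4, s6}): φ is false.
  s7 (successors {s2, s7}): φ is true.
For instance, at s1:
  At s1: Box (q or Dia s) is true, Box q is false, so Box (q or Dia s) or Box q is true.
    At s1: Box (q or Dia s) requires q or Dia s at every successor {s0, s3, s6}.
      At s0: q or Dia s is true.
      At s3: q or Dia s is true.
      At s6: q or Dia s is true.
    So Box (q or Dia s) is true at s1.
    At s1: Box q requires q at every successor {s0, s3, s6}.
      q fails at s0, so Box q is false at s1.
Satisfying worlds: {s0, s1, s3, s7}

s0, s1, s3, s7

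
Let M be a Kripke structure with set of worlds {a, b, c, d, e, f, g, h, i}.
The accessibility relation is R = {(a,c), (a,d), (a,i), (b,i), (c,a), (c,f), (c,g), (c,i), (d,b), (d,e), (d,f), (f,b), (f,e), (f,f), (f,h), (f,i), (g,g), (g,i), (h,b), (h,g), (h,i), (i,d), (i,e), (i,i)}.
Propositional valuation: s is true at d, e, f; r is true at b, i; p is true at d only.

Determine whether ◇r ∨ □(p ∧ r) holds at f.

Yes

Recall that □ψ holds at a world iff ψ holds at every accessible world, and ◇ψ holds iff ψ holds at some accessible world.
At f: ◇r is true, □(p ∧ r) is false, so ◇r ∨ □(p ∧ r) is true.
  At f: ◇r requires r at some successor in {b, e, f, h, i}.
    r holds at b, so ◇r is true at f.
  At f: □(p ∧ r) requires p ∧ r at every successor {b, e, f, h, i}.
    p ∧ r fails at b, so □(p ∧ r) is false at f.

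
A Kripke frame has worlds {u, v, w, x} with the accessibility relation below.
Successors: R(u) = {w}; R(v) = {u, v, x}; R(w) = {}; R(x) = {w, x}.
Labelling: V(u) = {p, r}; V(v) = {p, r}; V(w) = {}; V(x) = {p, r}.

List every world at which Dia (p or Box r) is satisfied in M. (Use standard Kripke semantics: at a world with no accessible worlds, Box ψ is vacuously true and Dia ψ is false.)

u, v, x

Recall that Box ψ holds at a world iff ψ holds at every accessible world, and Dia ψ holds iff ψ holds at some accessible world.
Let φ = Dia (p or Box r). Evaluate φ at each world:
  u (successors {w}): φ is true.
  v (successors {u, v, x}): φ is true.
  w (successors ∅): φ is false.
  x (successors {w, x}): φ is true.
For instance, at x:
  At x: Dia (p or Box r) requires p or Box r at some successor in {w, x}.
    p or Box r holds at w, so Dia (p or Box r) is true at x.
      At w: p is false, Box r is true, so p or Box r is true.
Satisfying worlds: {u, v, x}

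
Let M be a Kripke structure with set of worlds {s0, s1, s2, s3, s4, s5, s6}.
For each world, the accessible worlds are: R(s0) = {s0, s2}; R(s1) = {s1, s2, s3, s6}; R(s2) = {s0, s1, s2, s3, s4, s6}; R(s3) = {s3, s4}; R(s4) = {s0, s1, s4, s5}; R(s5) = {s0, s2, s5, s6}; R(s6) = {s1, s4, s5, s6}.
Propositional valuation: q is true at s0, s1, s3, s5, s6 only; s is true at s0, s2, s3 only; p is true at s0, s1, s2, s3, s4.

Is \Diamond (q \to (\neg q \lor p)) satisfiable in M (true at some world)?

Recall that \Diamond ψ holds at a world iff ψ holds at some accessible world.
Let φ = \Diamond (q \to (\neg q \lor p)). Evaluate φ at each world:
  s0 (successors {s0, s2}): φ is true.
  s1 (successors {s1, s2, s3, s6}): φ is true.
  s2 (successors {s0, s1, s2, s3, s4, s6}): φ is true.
  s3 (successors {s3, s4}): φ is true.
  s4 (successors {s0, s1, s4, s5}): φ is true.
  s5 (successors {s0, s2, s5, s6}): φ is true.
  s6 (successors {s1, s4, s5, s6}): φ is true.
Detail at s0 (witness):
  At s0: \Diamond (q \to (\neg q \lor p)) requires q \to (\neg q \lor p) at some successor in {s0, s2}.
    q \to (\neg q \lor p) holds at s0, so \Diamond (q \to (\neg q \lor p)) is true at s0.

Yes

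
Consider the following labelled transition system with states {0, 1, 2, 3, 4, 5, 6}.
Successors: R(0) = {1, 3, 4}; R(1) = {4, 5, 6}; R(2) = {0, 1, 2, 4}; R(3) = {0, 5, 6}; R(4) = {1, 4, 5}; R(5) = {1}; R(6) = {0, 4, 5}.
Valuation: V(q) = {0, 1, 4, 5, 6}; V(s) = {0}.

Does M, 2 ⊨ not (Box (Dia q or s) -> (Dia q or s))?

No

At 2: Box (Dia q or s) -> (Dia q or s) is true, so not (Box (Dia q or s) -> (Dia q or s)) is false.
  At 2: Box (Dia q or s) is true, Dia q or s is true, so Box (Dia q or s) -> (Dia q or s) is true.
    At 2: Box (Dia q or s) requires Dia q or s at every successor {0, 1, 2, 4}.
      At 0: Dia q or s is true.
      At 1: Dia q or s is true.
      At 2: Dia q or s is true.
      At 4: Dia q or s is true.
    So Box (Dia q or s) is true at 2.
    At 2: Dia q is true, s is false, so Dia q or s is true.
      At 2: Dia q requires q at some successor in {0, 1, 2, 4}.
        q holds at 0, so Dia q is true at 2.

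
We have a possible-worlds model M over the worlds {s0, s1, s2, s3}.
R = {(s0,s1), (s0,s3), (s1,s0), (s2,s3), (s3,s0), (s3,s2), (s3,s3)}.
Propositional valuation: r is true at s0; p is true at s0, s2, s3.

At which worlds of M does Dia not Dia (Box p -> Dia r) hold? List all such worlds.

none

Let φ = Dia not Dia (Box p -> Dia r). Evaluate φ at each world:
  s0 (successors {s1, s3}): φ is false.
  s1 (successors {s0}): φ is false.
  s2 (successors {s3}): φ is false.
  s3 (successors {s0, s2, s3}): φ is false.
For instance, at s3:
  At s3: Dia not Dia (Box p -> Dia r) requires not Dia (Box p -> Dia r) at some successor in {s0, s2, s3}.
    At s0: not Dia (Box p -> Dia r) is false.
    At s2: not Dia (Box p -> Dia r) is false.
    At s3: not Dia (Box p -> Dia r) is false.
  So Dia not Dia (Box p -> Dia r) is false at s3.
Satisfying worlds: none.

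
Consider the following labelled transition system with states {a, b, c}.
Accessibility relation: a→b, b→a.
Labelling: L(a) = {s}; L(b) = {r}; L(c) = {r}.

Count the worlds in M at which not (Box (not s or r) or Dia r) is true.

1

Let φ = not (Box (not s or r) or Dia r). Evaluate φ at each world:
  a (successors {b}): φ is false.
  b (successors {a}): φ is true.
  c (successors ∅): φ is false.
For instance, at b:
  At b: Box (not s or r) or Dia r is false, so not (Box (not s or r) or Dia r) is true.
    At b: Box (not s or r) is false, Dia r is false, so Box (not s or r) or Dia r is false.
      At b: Box (not s or r) requires not s or r at every successor {a}.
        not s or r fails at a, so Box (not s or r) is false at b.
      At b: Dia r requires r at some successor in {a}.
        At a: r is false.
      So Dia r is false at b.
Satisfying worlds: {b}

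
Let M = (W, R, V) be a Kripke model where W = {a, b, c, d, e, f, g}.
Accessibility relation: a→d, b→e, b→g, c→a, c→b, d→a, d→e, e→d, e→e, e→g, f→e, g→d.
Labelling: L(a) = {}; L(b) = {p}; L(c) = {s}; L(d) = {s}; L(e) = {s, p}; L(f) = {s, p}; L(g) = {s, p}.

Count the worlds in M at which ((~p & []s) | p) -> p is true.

6

Recall that []ψ holds at a world iff ψ holds at every accessible world, and <>ψ holds iff ψ holds at some accessible world.
Let φ = ((~p & []s) | p) -> p. Evaluate φ at each world:
  a (successors {d}): φ is false.
  b (successors {e, g}): φ is true.
  c (successors {a, b}): φ is true.
  d (successors {a, e}): φ is true.
  e (successors {d, e, g}): φ is true.
  f (successors {e}): φ is true.
  g (successors {d}): φ is true.
For instance, at c:
  At c: (~p & []s) | p is false, p is false, so ((~p & []s) | p) -> p is true.
    At c: ~p & []s is false, p is false, so (~p & []s) | p is false.
      At c: ~p is true, []s is false, so ~p & []s is false.
Satisfying worlds: {b, c, d, e, f, g}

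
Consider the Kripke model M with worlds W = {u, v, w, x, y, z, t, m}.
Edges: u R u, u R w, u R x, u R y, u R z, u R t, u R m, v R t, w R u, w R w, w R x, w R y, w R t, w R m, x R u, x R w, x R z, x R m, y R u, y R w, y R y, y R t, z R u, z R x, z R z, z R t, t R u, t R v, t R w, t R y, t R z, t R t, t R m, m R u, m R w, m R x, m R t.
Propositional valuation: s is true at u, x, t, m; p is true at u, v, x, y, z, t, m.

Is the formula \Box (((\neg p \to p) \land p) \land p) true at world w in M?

No

Recall that \Box ψ holds at a world iff ψ holds at every accessible world, and \Diamond ψ holds iff ψ holds at some accessible world.
At w: \Box (((\neg p \to p) \land p) \land p) requires ((\neg p \to p) \land p) \land p at every successor {u, w, x, y, t, m}.
  ((\neg p \to p) \land p) \land p fails at w, so \Box (((\neg p \to p) \land p) \land p) is false at w.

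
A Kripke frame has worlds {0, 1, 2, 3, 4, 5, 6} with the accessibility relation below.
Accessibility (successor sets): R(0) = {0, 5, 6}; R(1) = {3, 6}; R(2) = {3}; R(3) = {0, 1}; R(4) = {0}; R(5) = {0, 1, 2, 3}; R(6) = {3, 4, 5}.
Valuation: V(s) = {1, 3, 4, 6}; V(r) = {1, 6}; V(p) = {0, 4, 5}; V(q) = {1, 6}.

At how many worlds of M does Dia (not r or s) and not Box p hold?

6

Let φ = Dia (not r or s) and not Box p. Evaluate φ at each world:
  0 (successors {0, 5, 6}): φ is true.
  1 (successors {3, 6}): φ is true.
  2 (successors {3}): φ is true.
  3 (successors {0, 1}): φ is true.
  4 (successors {0}): φ is false.
  5 (successors {0, 1, 2, 3}): φ is true.
  6 (successors {3, 4, 5}): φ is true.
For instance, at 3:
  At 3: Dia (not r or s) is true, not Box p is true, so Dia (not r or s) and not Box p is true.
    At 3: Dia (not r or s) requires not r or s at some successor in {0, 1}.
      not r or s holds at 0, so Dia (not r or s) is true at 3.
    At 3: Box p is false, so not Box p is true.
      At 3: Box p requires p at every successor {0, 1}.
        p fails at 1, so Box p is false at 3.
Satisfying worlds: {0, 1, 2, 3, 5, 6}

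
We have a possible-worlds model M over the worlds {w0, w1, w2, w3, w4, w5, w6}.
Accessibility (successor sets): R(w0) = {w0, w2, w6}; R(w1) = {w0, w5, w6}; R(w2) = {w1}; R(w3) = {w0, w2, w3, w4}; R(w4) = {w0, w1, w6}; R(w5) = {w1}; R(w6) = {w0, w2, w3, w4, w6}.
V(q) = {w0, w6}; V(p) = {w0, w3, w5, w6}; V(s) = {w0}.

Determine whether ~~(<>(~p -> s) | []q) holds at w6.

At w6: ~(<>(~p -> s) | []q) is false, so ~~(<>(~p -> s) | []q) is true.
  At w6: <>(~p -> s) | []q is true, so ~(<>(~p -> s) | []q) is false.
    At w6: <>(~p -> s) is true, []q is false, so <>(~p -> s) | []q is true.
      At w6: <>(~p -> s) requires ~p -> s at some successor in {w0, w2, w3, w4, w6}.
        ~p -> s holds at w0, so <>(~p -> s) is true at w6.
      At w6: []q requires q at every successor {w0, w2, w3, w4, w6}.
        q fails at w2, so []q is false at w6.

Yes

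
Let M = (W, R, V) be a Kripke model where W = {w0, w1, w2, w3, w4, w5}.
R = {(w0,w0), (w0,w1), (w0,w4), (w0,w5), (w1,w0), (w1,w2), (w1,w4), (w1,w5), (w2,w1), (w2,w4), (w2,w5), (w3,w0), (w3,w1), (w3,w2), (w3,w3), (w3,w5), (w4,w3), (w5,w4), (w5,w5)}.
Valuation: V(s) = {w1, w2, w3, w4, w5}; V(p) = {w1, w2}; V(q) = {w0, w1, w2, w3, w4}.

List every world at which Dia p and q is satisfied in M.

w0, w1, w2, w3

Let φ = Dia p and q. Evaluate φ at each world:
  w0 (successors {w0, w1, w4, w5}): φ is true.
  w1 (successors {w0, w2, w4, w5}): φ is true.
  w2 (successors {w1, w4, w5}): φ is true.
  w3 (successors {w0, w1, w2, w3, w5}): φ is true.
  w4 (successors {w3}): φ is false.
  w5 (successors {w4, w5}): φ is false.
For instance, at w2:
  At w2: Dia p is true, q is true, so Dia p and q is true.
    At w2: Dia p requires p at some successor in {w1, w4, w5}.
      p holds at w1, so Dia p is true at w2.
Satisfying worlds: {w0, w1, w2, w3}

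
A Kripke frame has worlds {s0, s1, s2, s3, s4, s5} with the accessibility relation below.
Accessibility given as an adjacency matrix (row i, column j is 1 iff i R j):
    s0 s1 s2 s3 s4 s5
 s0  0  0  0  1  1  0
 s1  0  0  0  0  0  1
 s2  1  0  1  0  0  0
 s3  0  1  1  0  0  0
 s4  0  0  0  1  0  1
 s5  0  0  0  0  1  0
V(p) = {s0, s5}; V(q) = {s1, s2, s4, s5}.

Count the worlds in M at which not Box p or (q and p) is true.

Let φ = not Box p or (q and p). Evaluate φ at each world:
  s0 (successors {s3, s4}): φ is true.
  s1 (successors {s5}): φ is false.
  s2 (successors {s0, s2}): φ is true.
  s3 (successors {s1, s2}): φ is true.
  s4 (successors {s3, s5}): φ is true.
  s5 (successors {s4}): φ is true.
For instance, at s4:
  At s4: not Box p is true, q and p is false, so not Box p or (q and p) is true.
    At s4: Box p is false, so not Box p is true.
      At s4: Box p requires p at every successor {s3, s5}.
        p fails at s3, so Box p is false at s4.
Satisfying worlds: {s0, s2, s3, s4, s5}

5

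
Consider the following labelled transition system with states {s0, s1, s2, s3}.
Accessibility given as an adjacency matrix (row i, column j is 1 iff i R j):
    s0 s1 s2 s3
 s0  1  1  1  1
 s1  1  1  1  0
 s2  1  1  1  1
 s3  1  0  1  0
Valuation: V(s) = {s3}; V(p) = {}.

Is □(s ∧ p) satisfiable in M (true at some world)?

No

Let φ = □(s ∧ p). Evaluate φ at each world:
  s0 (successors {s0, s1, s2, s3}): φ is false.
  s1 (successors {s0, s1, s2}): φ is false.
  s2 (successors {s0, s1, s2, s3}): φ is false.
  s3 (successors {s0, s2}): φ is false.
For instance, at s2:
  At s2: □(s ∧ p) requires s ∧ p at every successor {s0, s1, s2, s3}.
    s ∧ p fails at s0, so □(s ∧ p) is false at s2.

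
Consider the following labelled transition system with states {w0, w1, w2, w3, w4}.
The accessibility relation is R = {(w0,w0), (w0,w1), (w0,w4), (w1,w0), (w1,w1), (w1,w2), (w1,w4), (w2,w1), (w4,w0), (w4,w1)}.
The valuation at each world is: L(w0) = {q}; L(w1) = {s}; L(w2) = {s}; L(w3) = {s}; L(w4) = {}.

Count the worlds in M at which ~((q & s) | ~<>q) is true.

Recall that <>ψ holds at a world iff ψ holds at some accessible world.
Let φ = ~((q & s) | ~<>q). Evaluate φ at each world:
  w0 (successors {w0, w1, w4}): φ is true.
  w1 (successors {w0, w1, w2, w4}): φ is true.
  w2 (successors {w1}): φ is false.
  w3 (successors ∅): φ is false.
  w4 (successors {w0, w1}): φ is true.
For instance, at w1:
  At w1: (q & s) | ~<>q is false, so ~((q & s) | ~<>q) is true.
    At w1: q & s is false, ~<>q is false, so (q & s) | ~<>q is false.
      At w1: <>q is true, so ~<>q is false.
Satisfying worlds: {w0, w1, w4}

3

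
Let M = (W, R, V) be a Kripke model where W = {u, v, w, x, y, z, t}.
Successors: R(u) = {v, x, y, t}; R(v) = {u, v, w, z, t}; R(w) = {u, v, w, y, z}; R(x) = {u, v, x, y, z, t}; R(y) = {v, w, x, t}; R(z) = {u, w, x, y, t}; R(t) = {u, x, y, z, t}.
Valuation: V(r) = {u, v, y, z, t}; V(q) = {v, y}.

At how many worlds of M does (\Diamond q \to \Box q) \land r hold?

0

Let φ = (\Diamond q \to \Box q) \land r. Evaluate φ at each world:
  u (successors {v, x, y, t}): φ is false.
  v (successors {u, v, w, z, t}): φ is false.
  w (successors {u, v, w, y, z}): φ is false.
  x (successors {u, v, x, y, z, t}): φ is false.
  y (successors {v, w, x, t}): φ is false.
  z (successors {u, w, x, y, t}): φ is false.
  t (successors {u, x, y, z, t}): φ is false.
For instance, at t:
  At t: \Diamond q \to \Box q is false, r is true, so (\Diamond q \to \Box q) \land r is false.
    At t: \Diamond q is true, \Box q is false, so \Diamond q \to \Box q is false.
      At t: \Diamond q requires q at some successor in {u, x, y, z, t}.
        q holds at y, so \Diamond q is true at t.
      At t: \Box q requires q at every successor {u, x, y, z, t}.
        q fails at u, so \Box q is false at t.
Satisfying worlds: none.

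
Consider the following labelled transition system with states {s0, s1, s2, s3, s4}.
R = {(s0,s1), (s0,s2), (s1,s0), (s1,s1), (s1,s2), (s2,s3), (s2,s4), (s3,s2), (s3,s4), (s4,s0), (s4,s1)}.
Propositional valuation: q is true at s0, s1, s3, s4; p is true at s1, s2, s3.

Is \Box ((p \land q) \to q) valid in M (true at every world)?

Let φ = \Box ((p \land q) \to q). Evaluate φ at each world:
  s0 (successors {s1, s2}): φ is true.
  s1 (successors {s0, s1, s2}): φ is true.
  s2 (successors {s3, s4}): φ is true.
  s3 (successors {s2, s4}): φ is true.
  s4 (successors {s0, s1}): φ is true.
For instance, at s0:
  At s0: \Box ((p \land q) \to q) requires (p \land q) \to q at every successor {s1, s2}.
    At s1: (p \land q) \to q is true.
    At s2: (p \land q) \to q is true.
  So \Box ((p \land q) \to q) is true at s0.

Yes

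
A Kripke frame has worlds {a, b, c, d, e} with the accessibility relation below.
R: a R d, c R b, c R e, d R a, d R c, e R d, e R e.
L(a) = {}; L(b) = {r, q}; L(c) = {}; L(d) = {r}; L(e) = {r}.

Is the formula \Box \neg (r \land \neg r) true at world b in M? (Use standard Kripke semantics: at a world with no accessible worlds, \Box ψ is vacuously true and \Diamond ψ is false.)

Recall that \Box ψ holds at a world iff ψ holds at every accessible world, and \Diamond ψ holds iff ψ holds at some accessible world.
At b: no accessible worlds, so \Box \neg (r \land \neg r) holds vacuously.

Yes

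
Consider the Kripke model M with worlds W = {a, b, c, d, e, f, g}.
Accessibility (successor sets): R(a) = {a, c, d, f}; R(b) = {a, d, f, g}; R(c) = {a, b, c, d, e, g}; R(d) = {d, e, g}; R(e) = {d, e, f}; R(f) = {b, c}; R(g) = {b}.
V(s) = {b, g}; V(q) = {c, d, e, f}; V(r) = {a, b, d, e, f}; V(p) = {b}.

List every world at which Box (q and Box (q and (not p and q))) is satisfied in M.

none

Let φ = Box (q and Box (q and (not p and q))). Evaluate φ at each world:
  a (successors {a, c, d, f}): φ is false.
  b (successors {a, d, f, g}): φ is false.
  c (successors {a, b, c, d, e, g}): φ is false.
  d (successors {d, e, g}): φ is false.
  e (successors {d, e, f}): φ is false.
  f (successors {b, c}): φ is false.
  g (successors {b}): φ is false.
For instance, at f:
  At f: Box (q and Box (q and (not p and q))) requires q and Box (q and (not p and q)) at every successor {b, c}.
    q and Box (q and (not p and q)) fails at b, so Box (q and Box (q and (not p and q))) is false at f.
      At b: q is false, Box (q and (not p and q)) is false, so q and Box (q and (not p and q)) is false.
Satisfying worlds: none.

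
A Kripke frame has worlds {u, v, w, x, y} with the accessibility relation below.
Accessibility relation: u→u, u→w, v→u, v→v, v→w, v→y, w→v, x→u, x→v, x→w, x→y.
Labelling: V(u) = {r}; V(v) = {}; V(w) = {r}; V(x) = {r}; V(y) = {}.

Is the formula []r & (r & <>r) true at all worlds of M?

No

Recall that []ψ holds at a world iff ψ holds at every accessible world, and <>ψ holds iff ψ holds at some accessible world.
Let φ = []r & (r & <>r). Evaluate φ at each world:
  u (successors {u, w}): φ is true.
  v (successors {u, v, w, y}): φ is false.
  w (successors {v}): φ is false.
  x (successors {u, v, w, y}): φ is false.
  y (successors ∅): φ is false.
Detail at v (counterexample):
  At v: []r is false, r & <>r is false, so []r & (r & <>r) is false.
    At v: []r requires r at every successor {u, v, w, y}.
      r fails at v, so []r is false at v.
    At v: r is false, <>r is true, so r & <>r is false.
      At v: <>r requires r at some successor in {u, v, w, y}.
        r holds at u, so <>r is true at v.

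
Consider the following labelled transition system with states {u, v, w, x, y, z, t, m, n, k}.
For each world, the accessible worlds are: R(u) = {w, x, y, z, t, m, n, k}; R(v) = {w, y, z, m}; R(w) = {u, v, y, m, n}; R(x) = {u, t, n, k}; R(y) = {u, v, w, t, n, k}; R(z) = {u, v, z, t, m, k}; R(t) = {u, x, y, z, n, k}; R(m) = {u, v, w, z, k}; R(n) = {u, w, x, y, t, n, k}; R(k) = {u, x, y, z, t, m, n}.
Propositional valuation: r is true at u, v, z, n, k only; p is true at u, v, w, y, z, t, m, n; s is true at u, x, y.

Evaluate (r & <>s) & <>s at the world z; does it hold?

At z: r & <>s is true, <>s is true, so (r & <>s) & <>s is true.
  At z: r is true, <>s is true, so r & <>s is true.
    At z: <>s requires s at some successor in {u, v, z, t, m, k}.
      s holds at u, so <>s is true at z.
  At z: <>s requires s at some successor in {u, v, z, t, m, k}.
    s holds at u, so <>s is true at z.

Yes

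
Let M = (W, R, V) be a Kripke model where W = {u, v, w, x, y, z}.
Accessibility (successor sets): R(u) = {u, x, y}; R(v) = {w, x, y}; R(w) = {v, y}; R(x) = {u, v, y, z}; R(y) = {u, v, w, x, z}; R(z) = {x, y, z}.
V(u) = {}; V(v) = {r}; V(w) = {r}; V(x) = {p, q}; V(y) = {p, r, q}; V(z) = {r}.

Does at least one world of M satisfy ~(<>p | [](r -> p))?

No

Let φ = ~(<>p | [](r -> p)). Evaluate φ at each world:
  u (successors {u, x, y}): φ is false.
  v (successors {w, x, y}): φ is false.
  w (successors {v, y}): φ is false.
  x (successors {u, v, y, z}): φ is false.
  y (successors {u, v, w, x, z}): φ is false.
  z (successors {x, y, z}): φ is false.
For instance, at y:
  At y: <>p | [](r -> p) is true, so ~(<>p | [](r -> p)) is false.
    At y: <>p is true, [](r -> p) is false, so <>p | [](r -> p) is true.
      At y: <>p requires p at some successor in {u, v, w, x, z}.
        p holds at x, so <>p is true at y.
      At y: [](r -> p) requires r -> p at every successor {u, v, w, x, z}.
        r -> p fails at v, so [](r -> p) is false at y.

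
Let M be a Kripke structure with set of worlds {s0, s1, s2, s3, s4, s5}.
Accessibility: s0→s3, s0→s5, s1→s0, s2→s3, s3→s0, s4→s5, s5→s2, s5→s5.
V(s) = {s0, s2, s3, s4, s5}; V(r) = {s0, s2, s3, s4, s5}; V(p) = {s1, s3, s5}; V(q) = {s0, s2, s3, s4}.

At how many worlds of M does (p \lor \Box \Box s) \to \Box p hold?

Let φ = (p \lor \Box \Box s) \to \Box p. Evaluate φ at each world:
  s0 (successors {s3, s5}): φ is true.
  s1 (successors {s0}): φ is false.
  s2 (successors {s3}): φ is true.
  s3 (successors {s0}): φ is false.
  s4 (successors {s5}): φ is true.
  s5 (successors {s2, s5}): φ is false.
For instance, at s2:
  At s2: p \lor \Box \Box s is true, \Box p is true, so (p \lor \Box \Box s) \to \Box p is true.
    At s2: p is false, \Box \Box s is true, so p \lor \Box \Box s is true.
      At s2: \Box \Box s requires \Box s at every successor {s3}.
        At s3: \Box s is true.
      So \Box \Box s is true at s2.
    At s2: \Box p requires p at every successor {s3}.
      At s3: p is true.
    So \Box p is true at s2.
Satisfying worlds: {s0, s2, s4}

3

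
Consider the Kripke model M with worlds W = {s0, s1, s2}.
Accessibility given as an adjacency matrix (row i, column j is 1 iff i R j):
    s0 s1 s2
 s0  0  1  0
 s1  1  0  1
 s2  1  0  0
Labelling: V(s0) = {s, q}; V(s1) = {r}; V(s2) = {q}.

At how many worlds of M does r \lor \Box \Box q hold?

2

Let φ = r \lor \Box \Box q. Evaluate φ at each world:
  s0 (successors {s1}): φ is true.
  s1 (successors {s0, s2}): φ is true.
  s2 (successors {s0}): φ is false.
For instance, at s0:
  At s0: r is false, \Box \Box q is true, so r \lor \Box \Box q is true.
    At s0: \Box \Box q requires \Box q at every successor {s1}.
      At s1: \Box q is true.
    So \Box \Box q is true at s0.
Satisfying worlds: {s0, s1}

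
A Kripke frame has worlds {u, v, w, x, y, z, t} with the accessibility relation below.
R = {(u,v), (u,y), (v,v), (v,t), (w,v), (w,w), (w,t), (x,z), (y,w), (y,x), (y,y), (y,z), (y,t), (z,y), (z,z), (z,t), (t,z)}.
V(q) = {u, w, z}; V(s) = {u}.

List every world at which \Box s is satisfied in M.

Let φ = \Box s. Evaluate φ at each world:
  u (successors {v, y}): φ is false.
  v (successors {v, t}): φ is false.
  w (successors {v, w, t}): φ is false.
  x (successors {z}): φ is false.
  y (successors {w, x, y, z, t}): φ is false.
  z (successors {y, z, t}): φ is false.
  t (successors {z}): φ is false.
For instance, at z:
  At z: \Box s requires s at every successor {y, z, t}.
    s fails at y, so \Box s is false at z.
Satisfying worlds: none.

none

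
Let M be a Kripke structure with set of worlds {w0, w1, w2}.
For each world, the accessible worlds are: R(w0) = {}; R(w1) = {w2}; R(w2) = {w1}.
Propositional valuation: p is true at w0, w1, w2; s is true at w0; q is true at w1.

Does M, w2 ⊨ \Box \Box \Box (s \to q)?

At w2: \Box \Box \Box (s \to q) requires \Box \Box (s \to q) at every successor {w1}.
    At w1: \Box \Box (s \to q) requires \Box (s \to q) at every successor {w2}.
      At w2: \Box (s \to q) is true.
    So \Box \Box (s \to q) is true at w1.
So \Box \Box \Box (s \to q) is true at w2.

Yes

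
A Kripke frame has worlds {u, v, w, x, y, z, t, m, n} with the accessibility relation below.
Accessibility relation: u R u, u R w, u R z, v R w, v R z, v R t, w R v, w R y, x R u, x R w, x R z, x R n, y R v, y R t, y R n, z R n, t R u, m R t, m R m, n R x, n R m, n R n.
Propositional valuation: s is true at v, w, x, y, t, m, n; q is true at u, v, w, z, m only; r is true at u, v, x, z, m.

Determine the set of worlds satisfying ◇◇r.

Let φ = ◇◇r. Evaluate φ at each world:
  u (successors {u, w, z}): φ is true.
  v (successors {w, z, t}): φ is true.
  w (successors {v, y}): φ is true.
  x (successors {u, w, z, n}): φ is true.
  y (successors {v, t, n}): φ is true.
  z (successors {n}): φ is true.
  t (successors {u}): φ is true.
  m (successors {t, m}): φ is true.
  n (successors {x, m, n}): φ is true.
For instance, at x:
  At x: ◇◇r requires ◇r at some successor in {u, w, z, n}.
    ◇r holds at u, so ◇◇r is true at x.
      At u: ◇r requires r at some successor in {u, w, z}.
        r holds at u, so ◇r is true at u.
Satisfying worlds: {u, v, w, x, y, z, t, m, n}

u, v, w, x, y, z, t, m, n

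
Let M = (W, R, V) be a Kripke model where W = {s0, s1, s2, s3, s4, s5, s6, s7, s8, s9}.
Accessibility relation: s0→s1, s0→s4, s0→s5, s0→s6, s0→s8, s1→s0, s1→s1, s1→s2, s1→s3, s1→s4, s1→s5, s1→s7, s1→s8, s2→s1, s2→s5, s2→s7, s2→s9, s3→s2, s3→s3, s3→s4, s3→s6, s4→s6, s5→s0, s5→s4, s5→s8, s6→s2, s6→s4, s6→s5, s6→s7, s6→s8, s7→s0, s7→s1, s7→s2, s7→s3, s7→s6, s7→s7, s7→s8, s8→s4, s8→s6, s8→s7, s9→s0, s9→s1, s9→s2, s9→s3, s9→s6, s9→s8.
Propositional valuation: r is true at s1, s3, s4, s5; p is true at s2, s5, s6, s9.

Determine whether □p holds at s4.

At s4: □p requires p at every successor {s6}.
  At s6: p is true.
So □p is true at s4.

Yes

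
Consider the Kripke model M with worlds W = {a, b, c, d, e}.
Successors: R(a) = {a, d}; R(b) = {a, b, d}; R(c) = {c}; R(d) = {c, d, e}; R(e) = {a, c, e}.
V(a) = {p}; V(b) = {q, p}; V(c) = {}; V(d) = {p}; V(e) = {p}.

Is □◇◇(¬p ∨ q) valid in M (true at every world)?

Recall that □ψ holds at a world iff ψ holds at every accessible world, and ◇ψ holds iff ψ holds at some accessible world.
Let φ = □◇◇(¬p ∨ q). Evaluate φ at each world:
  a (successors {a, d}): φ is true.
  b (successors {a, b, d}): φ is true.
  c (successors {c}): φ is true.
  d (successors {c, d, e}): φ is true.
  e (successors {a, c, e}): φ is true.
For instance, at d:
  At d: □◇◇(¬p ∨ q) requires ◇◇(¬p ∨ q) at every successor {c, d, e}.
      At c: ◇◇(¬p ∨ q) requires ◇(¬p ∨ q) at some successor in {c}.
        ◇(¬p ∨ q) holds at c, so ◇◇(¬p ∨ q) is true at c.
      At d: ◇◇(¬p ∨ q) requires ◇(¬p ∨ q) at some successor in {c, d, e}.
        ◇(¬p ∨ q) holds at c, so ◇◇(¬p ∨ q) is true at d.
      At e: ◇◇(¬p ∨ q) requires ◇(¬p ∨ q) at some successor in {a, c, e}.
        ◇(¬p ∨ q) holds at c, so ◇◇(¬p ∨ q) is true at e.
  So □◇◇(¬p ∨ q) is true at d.

Yes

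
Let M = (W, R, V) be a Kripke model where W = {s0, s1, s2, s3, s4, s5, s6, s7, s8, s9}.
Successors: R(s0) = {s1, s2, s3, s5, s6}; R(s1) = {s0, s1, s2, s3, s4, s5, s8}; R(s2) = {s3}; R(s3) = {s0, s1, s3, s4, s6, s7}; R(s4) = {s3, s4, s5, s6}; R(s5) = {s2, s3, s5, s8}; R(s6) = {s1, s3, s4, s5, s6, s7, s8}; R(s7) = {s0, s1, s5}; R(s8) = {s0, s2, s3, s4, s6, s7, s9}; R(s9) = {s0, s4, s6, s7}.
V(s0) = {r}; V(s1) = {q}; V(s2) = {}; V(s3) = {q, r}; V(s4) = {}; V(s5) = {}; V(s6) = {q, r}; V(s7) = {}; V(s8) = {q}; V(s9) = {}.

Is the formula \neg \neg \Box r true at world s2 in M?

At s2: \neg \Box r is false, so \neg \neg \Box r is true.
  At s2: \Box r is true, so \neg \Box r is false.
    At s2: \Box r requires r at every successor {s3}.
      At s3: r is true.
    So \Box r is true at s2.

Yes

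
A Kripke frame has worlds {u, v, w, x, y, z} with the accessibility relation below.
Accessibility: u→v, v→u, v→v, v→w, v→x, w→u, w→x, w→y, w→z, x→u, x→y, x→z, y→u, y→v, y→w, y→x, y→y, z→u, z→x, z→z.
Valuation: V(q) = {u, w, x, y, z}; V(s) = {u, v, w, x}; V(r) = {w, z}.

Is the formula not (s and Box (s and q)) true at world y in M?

Yes

At y: s and Box (s and q) is false, so not (s and Box (s and q)) is true.
  At y: s is false, Box (s and q) is false, so s and Box (s and q) is false.
    At y: Box (s and q) requires s and q at every successor {u, v, w, x, y}.
      s and q fails at v, so Box (s and q) is false at y.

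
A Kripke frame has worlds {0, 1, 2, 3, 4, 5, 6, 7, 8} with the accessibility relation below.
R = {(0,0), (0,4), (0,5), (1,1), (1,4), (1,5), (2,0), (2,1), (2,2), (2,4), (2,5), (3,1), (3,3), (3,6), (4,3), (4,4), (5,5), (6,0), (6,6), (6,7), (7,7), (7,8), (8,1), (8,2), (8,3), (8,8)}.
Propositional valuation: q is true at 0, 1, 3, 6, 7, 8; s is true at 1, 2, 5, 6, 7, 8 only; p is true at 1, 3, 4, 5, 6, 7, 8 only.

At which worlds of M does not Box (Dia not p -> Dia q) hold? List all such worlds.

none

Let φ = not Box (Dia not p -> Dia q). Evaluate φ at each world:
  0 (successors {0, 4, 5}): φ is false.
  1 (successors {1, 4, 5}): φ is false.
  2 (successors {0, 1, 2, 4, 5}): φ is false.
  3 (successors {1, 3, 6}): φ is false.
  4 (successors {3, 4}): φ is false.
  5 (successors {5}): φ is false.
  6 (successors {0, 6, 7}): φ is false.
  7 (successors {7, 8}): φ is false.
  8 (successors {1, 2, 3, 8}): φ is false.
For instance, at 1:
  At 1: Box (Dia not p -> Dia q) is true, so not Box (Dia not p -> Dia q) is false.
    At 1: Box (Dia not p -> Dia q) requires Dia not p -> Dia q at every successor {1, 4, 5}.
      At 1: Dia not p -> Dia q is true.
      At 4: Dia not p -> Dia q is true.
      At 5: Dia not p -> Dia q is true.
    So Box (Dia not p -> Dia q) is true at 1.
Satisfying worlds: none.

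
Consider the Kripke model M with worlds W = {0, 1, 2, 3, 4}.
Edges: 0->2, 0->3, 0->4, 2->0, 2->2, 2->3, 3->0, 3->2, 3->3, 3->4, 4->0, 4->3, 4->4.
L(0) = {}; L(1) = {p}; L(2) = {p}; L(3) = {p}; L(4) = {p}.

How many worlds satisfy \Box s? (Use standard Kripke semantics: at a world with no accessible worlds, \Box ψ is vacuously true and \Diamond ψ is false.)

Let φ = \Box s. Evaluate φ at each world:
  0 (successors {2, 3, 4}): φ is false.
  1 (successors ∅): φ is true.
  2 (successors {0, 2, 3}): φ is false.
  3 (successors {0, 2, 3, 4}): φ is false.
  4 (successors {0, 3, 4}): φ is false.
For instance, at 3:
  At 3: \Box s requires s at every successor {0, 2, 3, 4}.
    s fails at 0, so \Box s is false at 3.
Satisfying worlds: {1}

1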